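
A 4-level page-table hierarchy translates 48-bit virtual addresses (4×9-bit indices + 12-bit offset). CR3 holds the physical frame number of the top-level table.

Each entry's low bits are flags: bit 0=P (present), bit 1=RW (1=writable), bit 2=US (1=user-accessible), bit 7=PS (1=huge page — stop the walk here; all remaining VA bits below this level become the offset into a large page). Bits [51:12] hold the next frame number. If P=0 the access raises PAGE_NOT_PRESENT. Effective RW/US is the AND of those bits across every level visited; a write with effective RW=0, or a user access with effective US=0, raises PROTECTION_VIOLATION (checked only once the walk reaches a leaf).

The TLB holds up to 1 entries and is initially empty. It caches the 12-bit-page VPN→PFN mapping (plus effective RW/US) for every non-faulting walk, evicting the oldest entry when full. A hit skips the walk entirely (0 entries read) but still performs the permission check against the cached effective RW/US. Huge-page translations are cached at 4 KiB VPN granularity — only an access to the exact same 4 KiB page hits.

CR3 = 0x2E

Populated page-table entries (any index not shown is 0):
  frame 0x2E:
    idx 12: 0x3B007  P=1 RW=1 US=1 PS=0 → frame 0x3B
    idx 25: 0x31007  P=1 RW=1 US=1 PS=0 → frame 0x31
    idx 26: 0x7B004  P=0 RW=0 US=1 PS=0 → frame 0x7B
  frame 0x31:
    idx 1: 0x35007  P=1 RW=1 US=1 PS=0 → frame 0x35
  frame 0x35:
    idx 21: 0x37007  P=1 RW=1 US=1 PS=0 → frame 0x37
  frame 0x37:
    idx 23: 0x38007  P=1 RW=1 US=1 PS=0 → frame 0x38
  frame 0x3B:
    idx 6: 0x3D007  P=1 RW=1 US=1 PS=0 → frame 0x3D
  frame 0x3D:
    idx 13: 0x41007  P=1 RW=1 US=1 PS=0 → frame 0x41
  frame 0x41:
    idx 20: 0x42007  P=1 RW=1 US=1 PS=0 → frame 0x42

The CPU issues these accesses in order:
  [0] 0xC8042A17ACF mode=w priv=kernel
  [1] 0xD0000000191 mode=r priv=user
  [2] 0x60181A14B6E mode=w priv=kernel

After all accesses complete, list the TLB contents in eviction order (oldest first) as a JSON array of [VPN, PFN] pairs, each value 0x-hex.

Trace:
#0 VA=0xC8042A17ACF (w,kernel):
  L0: frame=0x2E idx=25 entry=0x31007 [P=1 RW=1 US=1 PS=0]
  L1: frame=0x31 idx=1 entry=0x35007 [P=1 RW=1 US=1 PS=0]
  L2: frame=0x35 idx=21 entry=0x37007 [P=1 RW=1 US=1 PS=0]
  L3: frame=0x37 idx=23 entry=0x38007 [P=1 RW=1 US=1 PS=0]
  → PA=0x38ACF  (4 entries read)
#1 VA=0xD0000000191 (r,user):
  L0: frame=0x2E idx=26 entry=0x7B004 [P=0 RW=0 US=1 PS=0]
  ✗ PAGE_NOT_PRESENT  [1 reads]
#2 VA=0x60181A14B6E (w,kernel):
  L0: frame=0x2E idx=12 entry=0x3B007 [P=1 RW=1 US=1 PS=0]
  L1: frame=0x3B idx=6 entry=0x3D007 [P=1 RW=1 US=1 PS=0]
  L2: frame=0x3D idx=13 entry=0x41007 [P=1 RW=1 US=1 PS=0]
  L3: frame=0x41 idx=20 entry=0x42007 [P=1 RW=1 US=1 PS=0]
  → PA=0x42B6E  (4 entries read)

TLB: [["0x60181A14", "0x42"]]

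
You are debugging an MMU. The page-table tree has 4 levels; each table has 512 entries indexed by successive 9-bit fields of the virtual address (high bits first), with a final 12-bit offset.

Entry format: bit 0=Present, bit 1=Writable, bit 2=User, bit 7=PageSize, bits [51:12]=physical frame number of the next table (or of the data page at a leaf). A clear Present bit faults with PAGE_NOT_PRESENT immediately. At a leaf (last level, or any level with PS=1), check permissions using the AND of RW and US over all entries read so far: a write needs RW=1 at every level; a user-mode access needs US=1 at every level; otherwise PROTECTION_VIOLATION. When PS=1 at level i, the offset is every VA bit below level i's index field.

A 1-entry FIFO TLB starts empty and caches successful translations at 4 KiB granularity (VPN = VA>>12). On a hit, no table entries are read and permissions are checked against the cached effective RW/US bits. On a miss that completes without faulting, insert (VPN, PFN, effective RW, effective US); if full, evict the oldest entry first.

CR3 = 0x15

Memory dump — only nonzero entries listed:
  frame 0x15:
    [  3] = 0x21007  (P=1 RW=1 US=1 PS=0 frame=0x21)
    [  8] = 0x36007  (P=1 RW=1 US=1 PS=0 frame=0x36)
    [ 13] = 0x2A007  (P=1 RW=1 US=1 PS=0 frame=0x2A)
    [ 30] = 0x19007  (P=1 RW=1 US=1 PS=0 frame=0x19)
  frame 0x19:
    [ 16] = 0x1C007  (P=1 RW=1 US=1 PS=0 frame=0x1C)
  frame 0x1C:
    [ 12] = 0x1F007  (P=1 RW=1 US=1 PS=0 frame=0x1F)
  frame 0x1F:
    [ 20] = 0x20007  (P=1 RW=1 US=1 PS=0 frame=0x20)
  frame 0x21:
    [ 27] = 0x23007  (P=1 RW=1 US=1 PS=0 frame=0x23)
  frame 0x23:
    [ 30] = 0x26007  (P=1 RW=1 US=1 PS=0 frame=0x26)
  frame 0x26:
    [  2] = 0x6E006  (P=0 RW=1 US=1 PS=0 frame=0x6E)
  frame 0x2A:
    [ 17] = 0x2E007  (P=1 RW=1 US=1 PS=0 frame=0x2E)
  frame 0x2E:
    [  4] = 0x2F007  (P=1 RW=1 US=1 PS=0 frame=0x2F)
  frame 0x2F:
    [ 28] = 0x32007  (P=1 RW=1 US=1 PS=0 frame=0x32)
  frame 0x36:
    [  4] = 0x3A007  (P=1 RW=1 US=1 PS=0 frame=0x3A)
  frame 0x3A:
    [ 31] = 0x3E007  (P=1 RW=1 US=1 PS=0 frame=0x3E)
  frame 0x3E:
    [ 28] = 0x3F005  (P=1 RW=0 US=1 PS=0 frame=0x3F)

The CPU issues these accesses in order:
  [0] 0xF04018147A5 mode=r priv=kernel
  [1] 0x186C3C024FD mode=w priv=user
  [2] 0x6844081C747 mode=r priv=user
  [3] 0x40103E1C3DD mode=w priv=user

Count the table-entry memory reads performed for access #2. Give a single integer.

Walk each access:
#0 VA=0xF04018147A5 (r,kernel):
  L0: frame=0x15 idx=30 entry=0x19007 [P=1 RW=1 US=1 PS=0]
  L1: frame=0x19 idx=16 entry=0x1C007 [P=1 RW=1 US=1 PS=0]
  L2: frame=0x1C idx=12 entry=0x1F007 [P=1 RW=1 US=1 PS=0]
  L3: frame=0x1F idx=20 entry=0x20007 [P=1 RW=1 US=1 PS=0]
  ⇒ phys 0x207A5  [4 reads]
#1 VA=0x186C3C024FD (w,user):
  L0: frame=0x15 idx=3 entry=0x21007 [P=1 RW=1 US=1 PS=0]
  L1: frame=0x21 idx=27 entry=0x23007 [P=1 RW=1 US=1 PS=0]
  L2: frame=0x23 idx=30 entry=0x26007 [P=1 RW=1 US=1 PS=0]
  L3: frame=0x26 idx=2 entry=0x6E006 [P=0 RW=1 US=1 PS=0]
  ✗ PAGE_NOT_PRESENT  [4 reads]
#2 VA=0x6844081C747 (r,user):
  L0: frame=0x15 idx=13 entry=0x2A007 [P=1 RW=1 US=1 PS=0]
  L1: frame=0x2A idx=17 entry=0x2E007 [P=1 RW=1 US=1 PS=0]
  L2: frame=0x2E idx=4 entry=0x2F007 [P=1 RW=1 US=1 PS=0]
  L3: frame=0x2F idx=28 entry=0x32007 [P=1 RW=1 US=1 PS=0]
  ⇒ phys 0x32747  [4 reads]
#3 VA=0x40103E1C3DD (w,user):
  L0: frame=0x15 idx=8 entry=0x36007 [P=1 RW=1 US=1 PS=0]
  L1: frame=0x36 idx=4 entry=0x3A007 [P=1 RW=1 US=1 PS=0]
  L2: frame=0x3A idx=31 entry=0x3E007 [P=1 RW=1 US=1 PS=0]
  L3: frame=0x3E idx=28 entry=0x3F005 [P=1 RW=0 US=1 PS=0]
  ✗ PROTECTION_VIOLATION  [4 reads]

Entries read for #2: 4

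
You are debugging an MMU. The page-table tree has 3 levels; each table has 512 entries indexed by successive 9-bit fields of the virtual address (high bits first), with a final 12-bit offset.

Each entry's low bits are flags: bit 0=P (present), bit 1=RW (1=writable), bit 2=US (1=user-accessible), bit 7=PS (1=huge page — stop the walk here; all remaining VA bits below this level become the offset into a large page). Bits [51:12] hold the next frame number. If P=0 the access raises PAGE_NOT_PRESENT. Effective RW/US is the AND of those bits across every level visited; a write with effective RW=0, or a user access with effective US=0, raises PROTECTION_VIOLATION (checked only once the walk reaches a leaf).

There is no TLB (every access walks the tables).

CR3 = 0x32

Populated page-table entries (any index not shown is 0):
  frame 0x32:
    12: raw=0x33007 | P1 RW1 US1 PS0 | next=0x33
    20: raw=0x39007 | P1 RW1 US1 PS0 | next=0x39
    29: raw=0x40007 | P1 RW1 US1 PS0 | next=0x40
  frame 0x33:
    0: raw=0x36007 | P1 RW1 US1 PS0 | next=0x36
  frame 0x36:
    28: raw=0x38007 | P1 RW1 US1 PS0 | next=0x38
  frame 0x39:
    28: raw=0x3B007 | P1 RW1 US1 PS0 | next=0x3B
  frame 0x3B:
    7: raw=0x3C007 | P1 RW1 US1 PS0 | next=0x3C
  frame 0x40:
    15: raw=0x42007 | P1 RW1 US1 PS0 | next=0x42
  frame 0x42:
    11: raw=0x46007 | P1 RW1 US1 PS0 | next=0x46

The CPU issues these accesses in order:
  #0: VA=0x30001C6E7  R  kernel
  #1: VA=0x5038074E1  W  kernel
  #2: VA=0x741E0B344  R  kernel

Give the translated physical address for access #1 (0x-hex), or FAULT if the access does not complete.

Trace:
#0 VA=0x30001C6E7 (r,kernel):
  L0: frame=0x32 idx=12 entry=0x33007 [P=1 RW=1 US=1 PS=0]
  L1: frame=0x33 idx=0 entry=0x36007 [P=1 RW=1 US=1 PS=0]
  L2: frame=0x36 idx=28 entry=0x38007 [P=1 RW=1 US=1 PS=0]
  ✓ 0x386E7  — 3 lookups
#1 VA=0x5038074E1 (w,kernel):
  L0: frame=0x32 idx=20 entry=0x39007 [P=1 RW=1 US=1 PS=0]
  L1: frame=0x39 idx=28 entry=0x3B007 [P=1 RW=1 US=1 PS=0]
  L2: frame=0x3B idx=7 entry=0x3C007 [P=1 RW=1 US=1 PS=0]
  ✓ 0x3C4E1  — 3 lookups
#2 VA=0x741E0B344 (r,kernel):
  L0: frame=0x32 idx=29 entry=0x40007 [P=1 RW=1 US=1 PS=0]
  L1: frame=0x40 idx=15 entry=0x42007 [P=1 RW=1 US=1 PS=0]
  L2: frame=0x42 idx=11 entry=0x46007 [P=1 RW=1 US=1 PS=0]
  ✓ 0x46344  — 3 lookups

Access #1 PA: 0x3C4E1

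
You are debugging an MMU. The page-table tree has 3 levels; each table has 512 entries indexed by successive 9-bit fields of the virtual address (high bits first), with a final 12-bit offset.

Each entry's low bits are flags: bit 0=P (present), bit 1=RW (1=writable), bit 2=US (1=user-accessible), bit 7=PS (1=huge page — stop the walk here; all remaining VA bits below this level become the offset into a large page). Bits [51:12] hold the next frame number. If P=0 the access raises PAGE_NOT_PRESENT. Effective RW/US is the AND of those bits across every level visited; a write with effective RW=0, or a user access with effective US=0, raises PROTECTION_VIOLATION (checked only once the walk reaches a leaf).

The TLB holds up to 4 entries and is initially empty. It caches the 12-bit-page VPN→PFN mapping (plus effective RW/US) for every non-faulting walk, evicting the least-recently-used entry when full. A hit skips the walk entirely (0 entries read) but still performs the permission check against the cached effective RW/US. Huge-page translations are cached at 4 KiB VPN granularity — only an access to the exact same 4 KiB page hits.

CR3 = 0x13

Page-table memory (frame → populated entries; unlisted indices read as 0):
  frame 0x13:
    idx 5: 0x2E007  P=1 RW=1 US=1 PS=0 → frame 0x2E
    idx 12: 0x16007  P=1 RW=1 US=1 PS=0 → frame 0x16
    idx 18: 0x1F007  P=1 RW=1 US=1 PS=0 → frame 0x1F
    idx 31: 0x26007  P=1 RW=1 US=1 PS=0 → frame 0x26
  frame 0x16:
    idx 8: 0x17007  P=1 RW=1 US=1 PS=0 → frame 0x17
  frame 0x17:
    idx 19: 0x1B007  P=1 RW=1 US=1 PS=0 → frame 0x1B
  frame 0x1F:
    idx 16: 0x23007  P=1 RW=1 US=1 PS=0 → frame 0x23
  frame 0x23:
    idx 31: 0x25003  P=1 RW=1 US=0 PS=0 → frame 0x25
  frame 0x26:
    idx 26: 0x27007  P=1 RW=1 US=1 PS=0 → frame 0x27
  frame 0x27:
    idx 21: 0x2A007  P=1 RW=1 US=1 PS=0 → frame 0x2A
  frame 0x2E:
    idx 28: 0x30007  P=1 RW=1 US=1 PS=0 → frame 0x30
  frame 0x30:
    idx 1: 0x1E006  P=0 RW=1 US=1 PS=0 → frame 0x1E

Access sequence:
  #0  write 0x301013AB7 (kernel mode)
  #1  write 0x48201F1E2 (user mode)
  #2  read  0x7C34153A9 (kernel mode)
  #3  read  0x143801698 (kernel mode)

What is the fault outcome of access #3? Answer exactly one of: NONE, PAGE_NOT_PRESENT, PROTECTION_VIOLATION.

Trace:
#0 VA=0x301013AB7 (w,kernel):
  lvl0: tbl 0x13, slot 12 ⇒ 0x16007 (P1/RW1/US1/PS0)
  lvl1: tbl 0x16, slot 8 ⇒ 0x17007 (P1/RW1/US1/PS0)
  lvl2: tbl 0x17, slot 19 ⇒ 0x1B007 (P1/RW1/US1/PS0)
  ⇒ phys 0x1BAB7  [3 reads]
#1 VA=0x48201F1E2 (w,user):
  lvl0: tbl 0x13, slot 18 ⇒ 0x1F007 (P1/RW1/US1/PS0)
  lvl1: tbl 0x1F, slot 16 ⇒ 0x23007 (P1/RW1/US1/PS0)
  lvl2: tbl 0x23, slot 31 ⇒ 0x25003 (P1/RW1/US0/PS0)
  ✗ PROTECTION_VIOLATION  [3 reads]
#2 VA=0x7C34153A9 (r,kernel):
  lvl0: tbl 0x13, slot 31 ⇒ 0x26007 (P1/RW1/US1/PS0)
  lvl1: tbl 0x26, slot 26 ⇒ 0x27007 (P1/RW1/US1/PS0)
  lvl2: tbl 0x27, slot 21 ⇒ 0x2A007 (P1/RW1/US1/PS0)
  ⇒ phys 0x2A3A9  [3 reads]
#3 VA=0x143801698 (r,kernel):
  lvl0: tbl 0x13, slot 5 ⇒ 0x2E007 (P1/RW1/US1/PS0)
  lvl1: tbl 0x2E, slot 28 ⇒ 0x30007 (P1/RW1/US1/PS0)
  lvl2: tbl 0x30, slot 1 ⇒ 0x1E006 (P0/RW1/US1/PS0)
  ✗ PAGE_NOT_PRESENT  [3 reads]

Access #3 fault: PAGE_NOT_PRESENT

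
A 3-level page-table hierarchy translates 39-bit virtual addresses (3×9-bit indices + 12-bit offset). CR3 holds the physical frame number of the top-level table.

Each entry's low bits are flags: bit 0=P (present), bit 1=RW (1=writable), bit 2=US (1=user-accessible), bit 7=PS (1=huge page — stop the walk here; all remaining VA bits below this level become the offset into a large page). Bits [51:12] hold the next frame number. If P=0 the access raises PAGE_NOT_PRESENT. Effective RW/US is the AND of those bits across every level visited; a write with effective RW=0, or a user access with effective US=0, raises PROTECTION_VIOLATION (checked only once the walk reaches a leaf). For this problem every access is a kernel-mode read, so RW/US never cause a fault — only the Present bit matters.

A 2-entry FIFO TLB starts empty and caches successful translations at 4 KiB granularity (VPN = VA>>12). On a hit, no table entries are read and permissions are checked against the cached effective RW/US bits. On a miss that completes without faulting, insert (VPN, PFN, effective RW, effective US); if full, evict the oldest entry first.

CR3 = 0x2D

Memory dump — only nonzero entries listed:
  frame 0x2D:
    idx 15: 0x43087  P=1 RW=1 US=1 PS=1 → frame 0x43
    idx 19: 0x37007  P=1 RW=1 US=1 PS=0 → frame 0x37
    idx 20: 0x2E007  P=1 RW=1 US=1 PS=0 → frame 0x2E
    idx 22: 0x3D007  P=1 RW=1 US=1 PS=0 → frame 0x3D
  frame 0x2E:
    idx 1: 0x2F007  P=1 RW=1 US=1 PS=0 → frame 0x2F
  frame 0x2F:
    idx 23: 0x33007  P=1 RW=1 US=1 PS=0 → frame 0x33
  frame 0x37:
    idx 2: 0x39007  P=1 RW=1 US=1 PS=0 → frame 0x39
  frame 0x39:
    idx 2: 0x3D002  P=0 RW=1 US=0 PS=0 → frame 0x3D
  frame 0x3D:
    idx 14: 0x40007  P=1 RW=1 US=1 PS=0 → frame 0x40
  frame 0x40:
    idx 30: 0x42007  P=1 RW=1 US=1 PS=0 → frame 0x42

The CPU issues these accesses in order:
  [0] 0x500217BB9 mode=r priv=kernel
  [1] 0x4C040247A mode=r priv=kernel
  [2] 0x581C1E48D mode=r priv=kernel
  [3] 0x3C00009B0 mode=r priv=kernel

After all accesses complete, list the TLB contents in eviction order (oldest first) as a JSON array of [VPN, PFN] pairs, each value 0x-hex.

Walk each access:
#0 VA=0x500217BB9 (r,kernel):
  L0 @0x2D[20] → 0x2E007  P=1,RW=1,US=1,PS=0
  L1 @0x2E[1] → 0x2F007  P=1,RW=1,US=1,PS=0
  L2 @0x2F[23] → 0x33007  P=1,RW=1,US=1,PS=0
  → PA=0x33BB9  (3 entries read)
#1 VA=0x4C040247A (r,kernel):
  L0 @0x2D[19] → 0x37007  P=1,RW=1,US=1,PS=0
  L1 @0x37[2] → 0x39007  P=1,RW=1,US=1,PS=0
  L2 @0x39[2] → 0x3D002  P=0,RW=1,US=0,PS=0
  ⇒ fault: PAGE_NOT_PRESENT  — 3 lookups
#2 VA=0x581C1E48D (r,kernel):
  L0 @0x2D[22] → 0x3D007  P=1,RW=1,US=1,PS=0
  L1 @0x3D[14] → 0x40007  P=1,RW=1,US=1,PS=0
  L2 @0x40[30] → 0x42007  P=1,RW=1,US=1,PS=0
  → PA=0x4248D  (3 entries read)
#3 VA=0x3C00009B0 (r,kernel):
  L0 @0x2D[15] → 0x43087  P=1,RW=1,US=1,PS=1
  → PA=0x439B0 (huge @L0)  (1 entries read)

TLB: [["0x581C1E", "0x42"], ["0x3C0000", "0x43"]]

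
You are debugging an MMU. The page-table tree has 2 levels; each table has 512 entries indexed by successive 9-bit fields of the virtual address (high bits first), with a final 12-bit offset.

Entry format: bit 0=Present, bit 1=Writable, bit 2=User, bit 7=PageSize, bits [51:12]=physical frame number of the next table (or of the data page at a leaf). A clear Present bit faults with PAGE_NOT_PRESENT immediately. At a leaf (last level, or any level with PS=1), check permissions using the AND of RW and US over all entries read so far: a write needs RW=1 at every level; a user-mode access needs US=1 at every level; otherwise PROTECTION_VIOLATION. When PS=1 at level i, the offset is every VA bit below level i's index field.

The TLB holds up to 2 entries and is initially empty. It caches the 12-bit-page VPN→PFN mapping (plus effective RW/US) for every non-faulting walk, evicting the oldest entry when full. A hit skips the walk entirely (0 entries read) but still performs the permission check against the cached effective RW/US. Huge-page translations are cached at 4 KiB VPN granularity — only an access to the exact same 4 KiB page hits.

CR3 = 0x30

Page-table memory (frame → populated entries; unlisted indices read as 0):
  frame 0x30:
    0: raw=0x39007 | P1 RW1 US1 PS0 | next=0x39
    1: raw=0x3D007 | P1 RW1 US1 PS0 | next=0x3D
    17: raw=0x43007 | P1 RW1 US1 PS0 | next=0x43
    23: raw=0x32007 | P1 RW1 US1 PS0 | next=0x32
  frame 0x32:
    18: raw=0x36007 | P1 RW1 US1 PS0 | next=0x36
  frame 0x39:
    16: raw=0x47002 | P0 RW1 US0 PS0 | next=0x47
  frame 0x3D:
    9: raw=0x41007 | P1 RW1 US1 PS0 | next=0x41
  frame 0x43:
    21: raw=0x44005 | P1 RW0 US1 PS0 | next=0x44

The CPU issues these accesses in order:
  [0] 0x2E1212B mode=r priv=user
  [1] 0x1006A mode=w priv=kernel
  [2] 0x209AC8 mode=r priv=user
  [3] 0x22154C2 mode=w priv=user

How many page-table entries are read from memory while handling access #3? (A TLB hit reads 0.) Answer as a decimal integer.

Trace:
#0 VA=0x2E1212B (r,user):
  L0: frame=0x30 idx=23 entry=0x32007 [P=1 RW=1 US=1 PS=0]
  L1: frame=0x32 idx=18 entry=0x36007 [P=1 RW=1 US=1 PS=0]
  → PA=0x3612B  (2 entries read)
#1 VA=0x1006A (w,kernel):
  L0: frame=0x30 idx=0 entry=0x39007 [P=1 RW=1 US=1 PS=0]
  L1: frame=0x39 idx=16 entry=0x47002 [P=0 RW=1 US=0 PS=0]
  ✗ PAGE_NOT_PRESENT  [2 reads]
#2 VA=0x209AC8 (r,user):
  L0: frame=0x30 idx=1 entry=0x3D007 [P=1 RW=1 US=1 PS=0]
  L1: frame=0x3D idx=9 entry=0x41007 [P=1 RW=1 US=1 PS=0]
  → PA=0x41AC8  (2 entries read)
#3 VA=0x22154C2 (w,user):
  L0: frame=0x30 idx=17 entry=0x43007 [P=1 RW=1 US=1 PS=0]
  L1: frame=0x43 idx=21 entry=0x44005 [P=1 RW=0 US=1 PS=0]
  ✗ PROTECTION_VIOLATION  [2 reads]

Entries read for #3: 2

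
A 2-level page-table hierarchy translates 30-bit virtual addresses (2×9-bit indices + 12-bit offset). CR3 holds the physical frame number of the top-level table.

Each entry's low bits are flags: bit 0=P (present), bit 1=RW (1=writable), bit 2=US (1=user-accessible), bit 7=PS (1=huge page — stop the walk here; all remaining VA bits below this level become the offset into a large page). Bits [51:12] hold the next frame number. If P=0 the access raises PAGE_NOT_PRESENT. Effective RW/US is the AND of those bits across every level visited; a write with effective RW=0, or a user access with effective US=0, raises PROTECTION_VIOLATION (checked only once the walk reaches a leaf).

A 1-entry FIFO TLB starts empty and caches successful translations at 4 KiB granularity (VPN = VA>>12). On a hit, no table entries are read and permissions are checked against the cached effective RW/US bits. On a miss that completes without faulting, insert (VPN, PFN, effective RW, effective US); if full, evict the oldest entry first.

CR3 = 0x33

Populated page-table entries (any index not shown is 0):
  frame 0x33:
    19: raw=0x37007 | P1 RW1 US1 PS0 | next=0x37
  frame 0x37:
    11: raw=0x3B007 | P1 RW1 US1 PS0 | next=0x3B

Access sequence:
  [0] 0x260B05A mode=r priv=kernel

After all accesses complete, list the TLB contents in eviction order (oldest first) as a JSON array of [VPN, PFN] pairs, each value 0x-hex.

Trace:
#0 VA=0x260B05A (r,kernel):
  lvl0: tbl 0x33, slot 19 ⇒ 0x37007 (P1/RW1/US1/PS0)
  lvl1: tbl 0x37, slot 11 ⇒ 0x3B007 (P1/RW1/US1/PS0)
  → PA=0x3B05A  (2 entries read)

TLB: [["0x260B", "0x3B"]]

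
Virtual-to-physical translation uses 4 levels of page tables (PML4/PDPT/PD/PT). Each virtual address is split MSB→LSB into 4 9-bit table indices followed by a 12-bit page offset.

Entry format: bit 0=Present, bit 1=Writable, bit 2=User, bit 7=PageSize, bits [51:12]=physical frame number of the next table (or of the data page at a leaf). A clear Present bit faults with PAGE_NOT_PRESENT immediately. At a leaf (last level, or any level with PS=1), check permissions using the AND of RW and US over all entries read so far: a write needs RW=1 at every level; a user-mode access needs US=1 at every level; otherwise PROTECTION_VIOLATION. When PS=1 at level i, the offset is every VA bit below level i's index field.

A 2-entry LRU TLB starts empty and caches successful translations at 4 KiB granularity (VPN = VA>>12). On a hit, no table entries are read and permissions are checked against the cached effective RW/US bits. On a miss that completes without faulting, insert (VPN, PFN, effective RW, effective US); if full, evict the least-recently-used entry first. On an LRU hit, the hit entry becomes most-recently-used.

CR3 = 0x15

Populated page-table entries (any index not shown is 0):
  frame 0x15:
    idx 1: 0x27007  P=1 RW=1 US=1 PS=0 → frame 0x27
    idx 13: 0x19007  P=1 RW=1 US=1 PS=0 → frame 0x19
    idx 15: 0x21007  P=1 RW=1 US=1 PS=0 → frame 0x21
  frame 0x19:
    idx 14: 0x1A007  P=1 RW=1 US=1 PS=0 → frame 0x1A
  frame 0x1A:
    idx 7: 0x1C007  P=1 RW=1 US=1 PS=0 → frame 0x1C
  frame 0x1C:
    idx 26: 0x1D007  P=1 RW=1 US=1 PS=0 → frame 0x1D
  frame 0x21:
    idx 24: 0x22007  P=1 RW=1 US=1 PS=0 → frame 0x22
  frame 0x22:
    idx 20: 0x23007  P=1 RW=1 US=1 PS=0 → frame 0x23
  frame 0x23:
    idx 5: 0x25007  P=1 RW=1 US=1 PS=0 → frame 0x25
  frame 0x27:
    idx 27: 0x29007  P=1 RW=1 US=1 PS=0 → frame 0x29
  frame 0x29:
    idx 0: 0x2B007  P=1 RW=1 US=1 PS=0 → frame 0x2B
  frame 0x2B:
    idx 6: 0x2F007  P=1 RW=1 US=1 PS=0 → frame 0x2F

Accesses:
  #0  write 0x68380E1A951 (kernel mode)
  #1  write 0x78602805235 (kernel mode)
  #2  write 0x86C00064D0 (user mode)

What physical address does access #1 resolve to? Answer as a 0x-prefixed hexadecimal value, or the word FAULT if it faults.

Walk each access:
#0 VA=0x68380E1A951 (w,kernel):
  L0: frame=0x15 idx=13 entry=0x19007 [P=1 RW=1 US=1 PS=0]
  L1: frame=0x19 idx=14 entry=0x1A007 [P=1 RW=1 US=1 PS=0]
  L2: frame=0x1A idx=7 entry=0x1C007 [P=1 RW=1 US=1 PS=0]
  L3: frame=0x1C idx=26 entry=0x1D007 [P=1 RW=1 US=1 PS=0]
  → PA=0x1D951  (4 entries read)
#1 VA=0x78602805235 (w,kernel):
  L0: frame=0x15 idx=15 entry=0x21007 [P=1 RW=1 US=1 PS=0]
  L1: frame=0x21 idx=24 entry=0x22007 [P=1 RW=1 US=1 PS=0]
  L2: frame=0x22 idx=20 entry=0x23007 [P=1 RW=1 US=1 PS=0]
  L3: frame=0x23 idx=5 entry=0x25007 [P=1 RW=1 US=1 PS=0]
  → PA=0x25235  (4 entries read)
#2 VA=0x86C00064D0 (w,user):
  L0: frame=0x15 idx=1 entry=0x27007 [P=1 RW=1 US=1 PS=0]
  L1: frame=0x27 idx=27 entry=0x29007 [P=1 RW=1 US=1 PS=0]
  L2: frame=0x29 idx=0 entry=0x2B007 [P=1 RW=1 US=1 PS=0]
  L3: frame=0x2B idx=6 entry=0x2F007 [P=1 RW=1 US=1 PS=0]
  → PA=0x2F4D0  (4 entries read)

Access #1 PA: 0x25235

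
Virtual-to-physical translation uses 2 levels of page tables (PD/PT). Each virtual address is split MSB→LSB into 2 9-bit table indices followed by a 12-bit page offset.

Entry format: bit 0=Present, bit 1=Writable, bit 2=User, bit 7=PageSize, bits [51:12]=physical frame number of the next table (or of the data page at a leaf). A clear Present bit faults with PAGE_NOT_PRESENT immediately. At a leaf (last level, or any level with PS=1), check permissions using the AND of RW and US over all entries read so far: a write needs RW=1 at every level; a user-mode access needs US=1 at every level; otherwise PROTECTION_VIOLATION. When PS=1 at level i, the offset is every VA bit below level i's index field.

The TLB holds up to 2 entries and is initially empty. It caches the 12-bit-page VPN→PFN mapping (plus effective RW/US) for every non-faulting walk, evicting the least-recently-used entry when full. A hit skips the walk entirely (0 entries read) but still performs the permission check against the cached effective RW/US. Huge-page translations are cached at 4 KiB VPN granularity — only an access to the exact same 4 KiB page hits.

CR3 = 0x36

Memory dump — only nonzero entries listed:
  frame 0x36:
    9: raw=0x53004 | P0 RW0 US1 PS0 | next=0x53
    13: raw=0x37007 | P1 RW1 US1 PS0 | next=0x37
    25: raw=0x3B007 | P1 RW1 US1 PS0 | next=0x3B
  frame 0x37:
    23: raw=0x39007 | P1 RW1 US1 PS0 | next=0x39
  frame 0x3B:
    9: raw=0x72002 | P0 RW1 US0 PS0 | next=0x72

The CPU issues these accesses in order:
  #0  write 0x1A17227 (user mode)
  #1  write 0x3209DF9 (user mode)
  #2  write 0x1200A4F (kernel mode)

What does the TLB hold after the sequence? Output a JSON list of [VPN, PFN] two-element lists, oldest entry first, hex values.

Trace:
#0 VA=0x1A17227 (w,user):
  L0: frame=0x36 idx=13 entry=0x37007 [P=1 RW=1 US=1 PS=0]
  L1: frame=0x37 idx=23 entry=0x39007 [P=1 RW=1 US=1 PS=0]
  ⇒ phys 0x39227  [2 reads]
#1 VA=0x3209DF9 (w,user):
  L0: frame=0x36 idx=25 entry=0x3B007 [P=1 RW=1 US=1 PS=0]
  L1: frame=0x3B idx=9 entry=0x72002 [P=0 RW=1 US=0 PS=0]
  ✗ PAGE_NOT_PRESENT  [2 reads]
#2 VA=0x1200A4F (w,kernel):
  L0: frame=0x36 idx=9 entry=0x53004 [P=0 RW=0 US=1 PS=0]
  ✗ PAGE_NOT_PRESENT  [1 reads]

TLB: [["0x1A17", "0x39"]]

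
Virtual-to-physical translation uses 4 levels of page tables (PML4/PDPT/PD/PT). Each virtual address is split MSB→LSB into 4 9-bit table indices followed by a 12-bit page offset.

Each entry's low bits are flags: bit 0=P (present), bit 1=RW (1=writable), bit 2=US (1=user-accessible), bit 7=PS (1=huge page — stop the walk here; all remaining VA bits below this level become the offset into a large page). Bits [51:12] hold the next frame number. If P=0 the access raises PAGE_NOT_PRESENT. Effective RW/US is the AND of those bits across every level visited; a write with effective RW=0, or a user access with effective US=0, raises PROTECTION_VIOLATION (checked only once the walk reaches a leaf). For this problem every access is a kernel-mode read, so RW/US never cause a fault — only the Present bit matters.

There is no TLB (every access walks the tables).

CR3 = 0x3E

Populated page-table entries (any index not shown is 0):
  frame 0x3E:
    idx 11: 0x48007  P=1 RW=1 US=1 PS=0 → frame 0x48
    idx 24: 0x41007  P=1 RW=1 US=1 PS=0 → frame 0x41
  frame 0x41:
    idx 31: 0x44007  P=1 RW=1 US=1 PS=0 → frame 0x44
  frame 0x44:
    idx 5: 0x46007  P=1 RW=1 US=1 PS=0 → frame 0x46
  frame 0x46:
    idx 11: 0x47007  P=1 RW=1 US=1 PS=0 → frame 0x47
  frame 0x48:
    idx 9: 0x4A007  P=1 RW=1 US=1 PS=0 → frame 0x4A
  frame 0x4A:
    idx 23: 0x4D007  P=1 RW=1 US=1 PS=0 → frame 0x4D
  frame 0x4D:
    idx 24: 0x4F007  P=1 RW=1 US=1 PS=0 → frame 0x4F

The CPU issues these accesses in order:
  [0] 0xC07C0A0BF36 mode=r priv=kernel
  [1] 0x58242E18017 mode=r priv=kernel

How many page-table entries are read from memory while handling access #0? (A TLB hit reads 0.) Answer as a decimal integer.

Walk each access:
#0 VA=0xC07C0A0BF36 (r,kernel):
  L0: frame=0x3E idx=24 entry=0x41007 [P=1 RW=1 US=1 PS=0]
  L1: frame=0x41 idx=31 entry=0x44007 [P=1 RW=1 US=1 PS=0]
  L2: frame=0x44 idx=5 entry=0x46007 [P=1 RW=1 US=1 PS=0]
  L3: frame=0x46 idx=11 entry=0x47007 [P=1 RW=1 US=1 PS=0]
  → PA=0x47F36  (4 entries read)
#1 VA=0x58242E18017 (r,kernel):
  L0: frame=0x3E idx=11 entry=0x48007 [P=1 RW=1 US=1 PS=0]
  L1: frame=0x48 idx=9 entry=0x4A007 [P=1 RW=1 US=1 PS=0]
  L2: frame=0x4A idx=23 entry=0x4D007 [P=1 RW=1 US=1 PS=0]
  L3: frame=0x4D idx=24 entry=0x4F007 [P=1 RW=1 US=1 PS=0]
  → PA=0x4F017  (4 entries read)

Entries read for #0: 4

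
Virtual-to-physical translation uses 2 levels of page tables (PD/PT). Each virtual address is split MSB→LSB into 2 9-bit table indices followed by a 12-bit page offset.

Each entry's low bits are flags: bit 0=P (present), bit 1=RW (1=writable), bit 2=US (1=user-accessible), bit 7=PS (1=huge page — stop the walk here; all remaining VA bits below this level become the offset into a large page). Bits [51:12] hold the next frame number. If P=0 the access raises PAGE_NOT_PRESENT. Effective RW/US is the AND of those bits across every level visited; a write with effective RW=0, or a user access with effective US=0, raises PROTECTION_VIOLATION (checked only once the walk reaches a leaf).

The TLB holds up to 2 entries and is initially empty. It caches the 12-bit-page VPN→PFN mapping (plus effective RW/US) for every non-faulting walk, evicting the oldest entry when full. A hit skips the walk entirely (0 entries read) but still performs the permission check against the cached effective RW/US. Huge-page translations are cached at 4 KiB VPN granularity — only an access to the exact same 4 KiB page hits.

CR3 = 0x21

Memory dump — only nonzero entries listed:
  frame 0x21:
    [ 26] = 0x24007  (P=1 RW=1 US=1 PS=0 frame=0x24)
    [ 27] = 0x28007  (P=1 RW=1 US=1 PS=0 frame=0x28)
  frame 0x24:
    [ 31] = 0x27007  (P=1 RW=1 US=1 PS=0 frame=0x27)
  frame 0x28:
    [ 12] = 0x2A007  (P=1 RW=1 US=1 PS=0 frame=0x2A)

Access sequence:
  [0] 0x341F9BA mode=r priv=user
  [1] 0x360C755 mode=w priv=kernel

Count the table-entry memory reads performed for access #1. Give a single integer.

Walk each access:
#0 VA=0x341F9BA (r,user):
  [0] read 0x21 idx=26: raw=0x24007 flags P=1 W=1 U=1 S=0
  [1] read 0x24 idx=31: raw=0x27007 flags P=1 W=1 U=1 S=0
  ✓ 0x279BA  — 2 lookups
#1 VA=0x360C755 (w,kernel):
  [0] read 0x21 idx=27: raw=0x28007 flags P=1 W=1 U=1 S=0
  [1] read 0x28 idx=12: raw=0x2A007 flags P=1 W=1 U=1 S=0
  ✓ 0x2A755  — 2 lookups

Entries read for #1: 2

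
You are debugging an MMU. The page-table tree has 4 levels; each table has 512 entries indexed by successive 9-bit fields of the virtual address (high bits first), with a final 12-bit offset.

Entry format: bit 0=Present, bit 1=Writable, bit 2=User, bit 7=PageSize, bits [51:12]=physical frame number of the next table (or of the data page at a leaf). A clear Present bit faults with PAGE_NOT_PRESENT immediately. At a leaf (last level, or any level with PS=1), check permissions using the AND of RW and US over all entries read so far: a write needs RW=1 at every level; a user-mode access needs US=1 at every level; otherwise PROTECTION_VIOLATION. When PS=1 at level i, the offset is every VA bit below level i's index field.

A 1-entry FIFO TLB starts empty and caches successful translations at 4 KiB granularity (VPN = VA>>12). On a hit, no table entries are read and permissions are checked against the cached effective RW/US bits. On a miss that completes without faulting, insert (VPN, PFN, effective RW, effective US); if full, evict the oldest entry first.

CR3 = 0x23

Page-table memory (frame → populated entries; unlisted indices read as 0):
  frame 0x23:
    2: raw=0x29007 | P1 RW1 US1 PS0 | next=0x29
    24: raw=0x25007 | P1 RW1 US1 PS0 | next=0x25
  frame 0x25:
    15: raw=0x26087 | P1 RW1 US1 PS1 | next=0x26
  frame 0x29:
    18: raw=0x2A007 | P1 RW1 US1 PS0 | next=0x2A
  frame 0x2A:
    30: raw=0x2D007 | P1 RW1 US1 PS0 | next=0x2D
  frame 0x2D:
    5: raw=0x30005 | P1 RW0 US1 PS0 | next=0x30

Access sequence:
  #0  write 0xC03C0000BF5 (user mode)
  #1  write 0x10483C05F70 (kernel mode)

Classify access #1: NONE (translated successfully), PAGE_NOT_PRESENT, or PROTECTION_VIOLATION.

Walk each access:
#0 VA=0xC03C0000BF5 (w,user):
  L0 @0x23[24] → 0x25007  P=1,RW=1,US=1,PS=0
  L1 @0x25[15] → 0x26087  P=1,RW=1,US=1,PS=1
  ⇒ phys 0x26BF5 (huge @L1)  [2 reads]
#1 VA=0x10483C05F70 (w,kernel):
  L0 @0x23[2] → 0x29007  P=1,RW=1,US=1,PS=0
  L1 @0x29[18] → 0x2A007  P=1,RW=1,US=1,PS=0
  L2 @0x2A[30] → 0x2D007  P=1,RW=1,US=1,PS=0
  L3 @0x2D[5] → 0x30005  P=1,RW=0,US=1,PS=0
  ✗ PROTECTION_VIOLATION  [4 reads]

Access #1 fault: PROTECTION_VIOLATION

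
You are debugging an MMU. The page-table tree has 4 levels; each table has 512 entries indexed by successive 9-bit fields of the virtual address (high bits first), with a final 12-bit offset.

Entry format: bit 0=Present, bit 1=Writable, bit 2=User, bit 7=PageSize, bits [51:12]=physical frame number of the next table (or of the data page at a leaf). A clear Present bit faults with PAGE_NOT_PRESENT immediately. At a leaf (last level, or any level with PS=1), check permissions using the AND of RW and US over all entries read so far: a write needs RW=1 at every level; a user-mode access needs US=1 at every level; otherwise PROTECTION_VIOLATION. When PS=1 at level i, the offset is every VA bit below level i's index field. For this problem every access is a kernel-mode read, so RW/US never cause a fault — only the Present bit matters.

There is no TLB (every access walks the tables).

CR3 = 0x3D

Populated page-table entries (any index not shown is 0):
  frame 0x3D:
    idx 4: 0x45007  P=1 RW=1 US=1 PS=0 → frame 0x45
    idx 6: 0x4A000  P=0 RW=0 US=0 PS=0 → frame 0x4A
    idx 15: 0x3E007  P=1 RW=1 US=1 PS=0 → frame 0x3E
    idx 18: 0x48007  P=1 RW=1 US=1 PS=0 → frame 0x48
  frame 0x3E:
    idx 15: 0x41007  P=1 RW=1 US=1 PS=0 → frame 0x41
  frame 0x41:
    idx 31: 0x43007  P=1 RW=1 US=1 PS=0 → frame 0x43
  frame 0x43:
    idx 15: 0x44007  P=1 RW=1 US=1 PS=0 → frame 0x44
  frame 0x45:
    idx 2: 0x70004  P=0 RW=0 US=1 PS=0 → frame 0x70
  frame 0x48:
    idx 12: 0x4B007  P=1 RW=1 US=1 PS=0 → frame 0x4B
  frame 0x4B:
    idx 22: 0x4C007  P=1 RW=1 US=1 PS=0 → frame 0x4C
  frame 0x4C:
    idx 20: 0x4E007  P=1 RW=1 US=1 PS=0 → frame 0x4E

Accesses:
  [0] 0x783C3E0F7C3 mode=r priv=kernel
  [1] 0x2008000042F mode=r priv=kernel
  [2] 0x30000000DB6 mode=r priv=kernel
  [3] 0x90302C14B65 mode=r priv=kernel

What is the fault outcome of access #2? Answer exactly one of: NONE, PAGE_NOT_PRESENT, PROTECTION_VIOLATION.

Per-access translation:
#0 VA=0x783C3E0F7C3 (r,kernel):
  [0] read 0x3D idx=15: raw=0x3E007 flags P=1 W=1 U=1 S=0
  [1] read 0x3E idx=15: raw=0x41007 flags P=1 W=1 U=1 S=0
  [2] read 0x41 idx=31: raw=0x43007 flags P=1 W=1 U=1 S=0
  [3] read 0x43 idx=15: raw=0x44007 flags P=1 W=1 U=1 S=0
  ✓ 0x447C3  — 4 lookups
#1 VA=0x2008000042F (r,kernel):
  [0] read 0x3D idx=4: raw=0x45007 flags P=1 W=1 U=1 S=0
  [1] read 0x45 idx=2: raw=0x70004 flags P=0 W=0 U=1 S=0
  → PAGE_NOT_PRESENT  (2 entries read)
#2 VA=0x30000000DB6 (r,kernel):
  [0] read 0x3D idx=6: raw=0x4A000 flags P=0 W=0 U=0 S=0
  → PAGE_NOT_PRESENT  (1 entries read)
#3 VA=0x90302C14B65 (r,kernel):
  [0] read 0x3D idx=18: raw=0x48007 flags P=1 W=1 U=1 S=0
  [1] read 0x48 idx=12: raw=0x4B007 flags P=1 W=1 U=1 S=0
  [2] read 0x4B idx=22: raw=0x4C007 flags P=1 W=1 U=1 S=0
  [3] read 0x4C idx=20: raw=0x4E007 flags P=1 W=1 U=1 S=0
  ✓ 0x4EB65  — 4 lookups

Access #2 fault: PAGE_NOT_PRESENT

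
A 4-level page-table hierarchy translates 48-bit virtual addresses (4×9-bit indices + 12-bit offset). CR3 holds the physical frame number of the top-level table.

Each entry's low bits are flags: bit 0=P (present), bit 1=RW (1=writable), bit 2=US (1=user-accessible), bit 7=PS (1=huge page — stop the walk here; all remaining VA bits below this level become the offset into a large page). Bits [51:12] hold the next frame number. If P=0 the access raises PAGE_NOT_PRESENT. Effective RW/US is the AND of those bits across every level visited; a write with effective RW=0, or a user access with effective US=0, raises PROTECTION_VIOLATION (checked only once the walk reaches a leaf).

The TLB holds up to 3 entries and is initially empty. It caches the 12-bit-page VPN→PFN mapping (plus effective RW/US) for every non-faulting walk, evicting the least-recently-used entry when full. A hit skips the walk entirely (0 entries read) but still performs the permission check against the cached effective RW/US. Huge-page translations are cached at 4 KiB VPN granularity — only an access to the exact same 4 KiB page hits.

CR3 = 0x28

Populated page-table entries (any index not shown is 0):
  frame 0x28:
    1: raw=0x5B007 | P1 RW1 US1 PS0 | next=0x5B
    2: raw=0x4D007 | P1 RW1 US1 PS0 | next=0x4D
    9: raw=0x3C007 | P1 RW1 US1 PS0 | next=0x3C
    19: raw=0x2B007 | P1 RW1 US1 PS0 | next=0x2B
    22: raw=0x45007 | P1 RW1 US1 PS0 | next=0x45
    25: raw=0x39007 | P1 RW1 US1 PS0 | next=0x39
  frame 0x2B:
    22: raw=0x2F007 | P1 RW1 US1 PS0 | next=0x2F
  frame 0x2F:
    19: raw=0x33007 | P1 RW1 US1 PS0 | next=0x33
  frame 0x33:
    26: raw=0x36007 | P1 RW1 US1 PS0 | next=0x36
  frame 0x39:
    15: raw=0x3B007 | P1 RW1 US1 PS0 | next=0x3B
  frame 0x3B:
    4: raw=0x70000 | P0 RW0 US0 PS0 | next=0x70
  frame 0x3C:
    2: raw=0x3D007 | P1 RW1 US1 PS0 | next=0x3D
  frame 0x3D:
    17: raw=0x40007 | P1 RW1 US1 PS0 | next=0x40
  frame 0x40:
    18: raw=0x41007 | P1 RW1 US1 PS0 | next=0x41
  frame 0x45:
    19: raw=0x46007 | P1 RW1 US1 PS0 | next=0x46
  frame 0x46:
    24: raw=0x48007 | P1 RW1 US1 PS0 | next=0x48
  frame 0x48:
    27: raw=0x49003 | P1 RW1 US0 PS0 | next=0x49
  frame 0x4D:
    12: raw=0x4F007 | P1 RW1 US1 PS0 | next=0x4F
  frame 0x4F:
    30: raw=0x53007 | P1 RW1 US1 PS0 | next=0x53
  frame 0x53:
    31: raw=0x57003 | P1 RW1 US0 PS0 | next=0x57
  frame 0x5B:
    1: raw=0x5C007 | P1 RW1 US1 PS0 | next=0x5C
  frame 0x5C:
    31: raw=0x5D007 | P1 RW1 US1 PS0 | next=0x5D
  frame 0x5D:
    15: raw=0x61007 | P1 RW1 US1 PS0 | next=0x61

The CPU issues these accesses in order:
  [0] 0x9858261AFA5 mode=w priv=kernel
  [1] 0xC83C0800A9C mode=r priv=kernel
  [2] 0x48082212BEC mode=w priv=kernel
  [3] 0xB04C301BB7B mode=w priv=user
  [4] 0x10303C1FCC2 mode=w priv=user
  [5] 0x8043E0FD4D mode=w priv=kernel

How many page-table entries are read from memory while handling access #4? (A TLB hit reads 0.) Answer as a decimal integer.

Trace:
#0 VA=0x9858261AFA5 (w,kernel):
  lvl0: tbl 0x28, slot 19 ⇒ 0x2B007 (P1/RW1/US1/PS0)
  lvl1: tbl 0x2B, slot 22 ⇒ 0x2F007 (P1/RW1/US1/PS0)
  lvl2: tbl 0x2F, slot 19 ⇒ 0x33007 (P1/RW1/US1/PS0)
  lvl3: tbl 0x33, slot 26 ⇒ 0x36007 (P1/RW1/US1/PS0)
  ⇒ phys 0x36FA5  [4 reads]
#1 VA=0xC83C0800A9C (r,kernel):
  lvl0: tbl 0x28, slot 25 ⇒ 0x39007 (P1/RW1/US1/PS0)
  lvl1: tbl 0x39, slot 15 ⇒ 0x3B007 (P1/RW1/US1/PS0)
  lvl2: tbl 0x3B, slot 4 ⇒ 0x70000 (P0/RW0/US0/PS0)
  ✗ PAGE_NOT_PRESENT  [3 reads]
#2 VA=0x48082212BEC (w,kernel):
  lvl0: tbl 0x28, slot 9 ⇒ 0x3C007 (P1/RW1/US1/PS0)
  lvl1: tbl 0x3C, slot 2 ⇒ 0x3D007 (P1/RW1/US1/PS0)
  lvl2: tbl 0x3D, slot 17 ⇒ 0x40007 (P1/RW1/US1/PS0)
  lvl3: tbl 0x40, slot 18 ⇒ 0x41007 (P1/RW1/US1/PS0)
  ⇒ phys 0x41BEC  [4 reads]
#3 VA=0xB04C301BB7B (w,user):
  lvl0: tbl 0x28, slot 22 ⇒ 0x45007 (P1/RW1/US1/PS0)
  lvl1: tbl 0x45, slot 19 ⇒ 0x46007 (P1/RW1/US1/PS0)
  lvl2: tbl 0x46, slot 24 ⇒ 0x48007 (P1/RW1/US1/PS0)
  lvl3: tbl 0x48, slot 27 ⇒ 0x49003 (P1/RW1/US0/PS0)
  ✗ PROTECTION_VIOLATION  [4 reads]
#4 VA=0x10303C1FCC2 (w,user):
  lvl0: tbl 0x28, slot 2 ⇒ 0x4D007 (P1/RW1/US1/PS0)
  lvl1: tbl 0x4D, slot 12 ⇒ 0x4F007 (P1/RW1/US1/PS0)
  lvl2: tbl 0x4F, slot 30 ⇒ 0x53007 (P1/RW1/US1/PS0)
  lvl3: tbl 0x53, slot 31 ⇒ 0x57003 (P1/RW1/US0/PS0)
  ✗ PROTECTION_VIOLATION  [4 reads]
#5 VA=0x8043E0FD4D (w,kernel):
  lvl0: tbl 0x28, slot 1 ⇒ 0x5B007 (P1/RW1/US1/PS0)
  lvl1: tbl 0x5B, slot 1 ⇒ 0x5C007 (P1/RW1/US1/PS0)
  lvl2: tbl 0x5C, slot 31 ⇒ 0x5D007 (P1/RW1/US1/PS0)
  lvl3: tbl 0x5D, slot 15 ⇒ 0x61007 (P1/RW1/US1/PS0)
  ⇒ phys 0x61D4D  [4 reads]

Entries read for #4: 4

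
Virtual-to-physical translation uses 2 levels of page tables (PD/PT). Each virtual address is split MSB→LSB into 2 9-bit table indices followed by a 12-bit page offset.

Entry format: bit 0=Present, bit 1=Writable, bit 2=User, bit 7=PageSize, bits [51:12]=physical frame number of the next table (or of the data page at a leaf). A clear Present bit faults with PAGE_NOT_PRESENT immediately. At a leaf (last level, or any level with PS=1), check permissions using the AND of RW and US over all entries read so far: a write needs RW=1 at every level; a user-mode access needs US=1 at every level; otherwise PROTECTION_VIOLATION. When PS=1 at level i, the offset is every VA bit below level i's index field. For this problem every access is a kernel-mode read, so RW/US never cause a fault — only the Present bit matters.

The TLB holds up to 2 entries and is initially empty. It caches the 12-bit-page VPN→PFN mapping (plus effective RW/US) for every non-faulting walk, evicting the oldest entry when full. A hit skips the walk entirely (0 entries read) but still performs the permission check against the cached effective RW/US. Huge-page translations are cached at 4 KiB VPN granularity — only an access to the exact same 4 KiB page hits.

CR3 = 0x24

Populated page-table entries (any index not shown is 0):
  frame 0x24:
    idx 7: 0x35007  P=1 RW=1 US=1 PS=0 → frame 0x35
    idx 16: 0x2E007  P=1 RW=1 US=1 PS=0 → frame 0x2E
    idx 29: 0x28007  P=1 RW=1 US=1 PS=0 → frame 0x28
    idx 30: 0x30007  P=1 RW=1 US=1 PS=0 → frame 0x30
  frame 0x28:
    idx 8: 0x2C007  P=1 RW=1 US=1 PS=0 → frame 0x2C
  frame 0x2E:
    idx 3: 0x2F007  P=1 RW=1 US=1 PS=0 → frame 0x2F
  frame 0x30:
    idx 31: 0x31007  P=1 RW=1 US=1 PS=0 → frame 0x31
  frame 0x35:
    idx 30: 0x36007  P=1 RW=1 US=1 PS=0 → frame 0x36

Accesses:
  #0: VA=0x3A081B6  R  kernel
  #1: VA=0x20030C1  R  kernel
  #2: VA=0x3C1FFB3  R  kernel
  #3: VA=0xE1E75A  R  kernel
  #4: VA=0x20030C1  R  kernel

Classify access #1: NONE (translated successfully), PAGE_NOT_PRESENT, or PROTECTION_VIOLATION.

Trace:
#0 VA=0x3A081B6 (r,kernel):
  L0 @0x24[29] → 0x28007  P=1,RW=1,US=1,PS=0
  L1 @0x28[8] → 0x2C007  P=1,RW=1,US=1,PS=0
  ⇒ phys 0x2C1B6  [2 reads]
#1 VA=0x20030C1 (r,kernel):
  L0 @0x24[16] → 0x2E007  P=1,RW=1,US=1,PS=0
  L1 @0x2E[3] → 0x2F007  P=1,RW=1,US=1,PS=0
  ⇒ phys 0x2F0C1  [2 reads]
#2 VA=0x3C1FFB3 (r,kernel):
  L0 @0x24[30] → 0x30007  P=1,RW=1,US=1,PS=0
  L1 @0x30[31] → 0x31007  P=1,RW=1,US=1,PS=0
  ⇒ phys 0x31FB3  [2 reads]
#3 VA=0xE1E75A (r,kernel):
  L0 @0x24[7] → 0x35007  P=1,RW=1,US=1,PS=0
  L1 @0x35[30] → 0x36007  P=1,RW=1,US=1,PS=0
  ⇒ phys 0x3675A  [2 reads]
#4 VA=0x20030C1 (r,kernel):
  L0 @0x24[16] → 0x2E007  P=1,RW=1,US=1,PS=0
  L1 @0x2E[3] → 0x2F007  P=1,RW=1,US=1,PS=0
  ⇒ phys 0x2F0C1  [2 reads]

Access #1 fault: NONE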